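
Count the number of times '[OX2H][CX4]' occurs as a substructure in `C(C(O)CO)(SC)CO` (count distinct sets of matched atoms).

3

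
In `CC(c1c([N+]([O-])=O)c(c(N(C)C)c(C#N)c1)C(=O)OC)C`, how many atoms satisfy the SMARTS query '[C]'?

The query [C] means: uppercase C matches aliphatic (non-aromatic) carbon only.
Check the 21 heavy atoms by environment: 6× c (aromatic) → no; 8× C → match; 3× O → no; 2× N → no; 1× N (charge +1) → no; 1× O (charge -1) → no.
That gives 8 matching atoms.

8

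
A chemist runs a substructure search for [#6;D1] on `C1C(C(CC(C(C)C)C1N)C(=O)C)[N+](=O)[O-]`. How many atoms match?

3

The query [#6;D1] means: carbon bonded to exactly one heavy atom.
Check the 16 heavy atoms by environment: 6× C (D3) → no; 2× C (D2) → no; 1× N (charge +1, D3) → no; 1× O (charge -1, D1) → no; 2× O (D1) → no; 1× N (D1) → no; 3× C (D1) → match.
That gives 3 matching atoms.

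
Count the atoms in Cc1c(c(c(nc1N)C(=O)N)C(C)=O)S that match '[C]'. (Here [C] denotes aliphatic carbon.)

4

Check the 15 heavy atoms by environment: 1× n (aromatic) → no; 5× c (aromatic) → no; 2× N → no; 4× C → match; 2× O → no; 1× S → no.
That gives 4 matching atoms.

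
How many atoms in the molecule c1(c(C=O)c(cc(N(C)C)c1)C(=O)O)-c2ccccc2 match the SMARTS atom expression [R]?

Check the 20 heavy atoms by environment: 12× c (aromatic, in 6-ring) → match; 4× C (acyclic) → no; 3× O (acyclic) → no; 1× N (acyclic) → no.
That gives 12 matching atoms.

12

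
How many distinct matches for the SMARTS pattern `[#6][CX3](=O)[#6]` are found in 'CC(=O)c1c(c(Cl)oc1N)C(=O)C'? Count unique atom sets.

[#6][CX3](=O)[#6] is the SMARTS for a ketone: a carbonyl carbon (no H) flanked by two carbons.
The molecule carries 2 separate instances of an acetyl/ketone group (-C(=O)CH3) meeting every constraint; each maps to a distinct set of atoms, giving 2 matches.

2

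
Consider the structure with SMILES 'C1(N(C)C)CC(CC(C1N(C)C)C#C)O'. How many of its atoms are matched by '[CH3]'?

4

The query [CH3] means: aliphatic carbon with exactly three hydrogens.
Check the 15 heavy atoms by environment: 5× C (H1) → no; 2× C (H2) → no; 1× O (H1) → no; 2× N (H0) → no; 4× C (H3) → match; 1× C (H0) → no.
That gives 4 matching atoms.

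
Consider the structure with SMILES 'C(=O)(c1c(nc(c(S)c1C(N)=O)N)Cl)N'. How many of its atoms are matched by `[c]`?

Check the 15 heavy atoms by environment: 1× n (aromatic) → no; 5× c (aromatic) → match; 2× C → no; 2× O → no; 3× N → no; 1× S → no; 1× Cl → no.
That gives 5 matching atoms.

5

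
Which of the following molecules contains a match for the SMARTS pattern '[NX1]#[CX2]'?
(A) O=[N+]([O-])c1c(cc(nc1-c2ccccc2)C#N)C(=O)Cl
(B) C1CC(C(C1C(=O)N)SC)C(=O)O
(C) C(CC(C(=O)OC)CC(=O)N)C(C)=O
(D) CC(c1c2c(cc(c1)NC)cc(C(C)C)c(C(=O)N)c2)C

A

[NX1]#[CX2] describes a nitrogen triple-bonded to a two-connected carbon (a nitrile).
(A) contains a nitrile (-C#N), which satisfies every atom and bond constraint.
(B) has a primary amide (-C(=O)NH2) but the nitrogen is NX3, not NX1.
(C) has a primary amide (-C(=O)NH2) but the nitrogen is NX3, not NX1.
(D) has a primary amide (-C(=O)NH2) but the nitrogen is NX3, not NX1.
So the answer is (A).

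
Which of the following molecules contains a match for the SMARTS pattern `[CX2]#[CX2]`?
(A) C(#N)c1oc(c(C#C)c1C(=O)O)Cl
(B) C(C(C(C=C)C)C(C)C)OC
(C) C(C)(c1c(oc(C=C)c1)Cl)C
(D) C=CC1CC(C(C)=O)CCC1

[CX2]#[CX2] describes a carbon-carbon triple bond (an alkyne).
(A) contains an ethynyl group (-C#CH), which satisfies every atom and bond constraint.
(B) has a vinyl group (-CH=CH2) but the C=C is a double bond; both carbons are CX3, not CX2.
(C) has a vinyl group (-CH=CH2) but the C=C is a double bond; both carbons are CX3, not CX2.
(D) has a vinyl group (-CH=CH2) but the C=C is a double bond; both carbons are CX3, not CX2.
So the answer is (A).

A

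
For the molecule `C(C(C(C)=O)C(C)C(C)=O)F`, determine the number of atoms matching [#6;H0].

2

The query [#6;H0] means: any carbon with no attached hydrogen.
Check the 11 heavy atoms by environment: 1× C (H2) → no; 2× C (H1) → no; 3× C (H3) → no; 2× C (H0) → match; 2× O (H0) → no; 1× F (H0) → no.
That gives 2 matching atoms.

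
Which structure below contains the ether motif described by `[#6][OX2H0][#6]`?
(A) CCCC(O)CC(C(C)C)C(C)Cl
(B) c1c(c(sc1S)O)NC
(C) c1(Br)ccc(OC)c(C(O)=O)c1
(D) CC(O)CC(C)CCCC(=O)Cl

C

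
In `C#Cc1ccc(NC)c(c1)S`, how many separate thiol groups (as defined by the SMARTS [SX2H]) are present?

[SX2H] is the SMARTS for a thiol: an aliphatic sulfur with two connections, one being H.
Exactly one fragment in the molecule meets all constraints, giving 1 match.

1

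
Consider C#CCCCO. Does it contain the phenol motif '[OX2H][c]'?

The pattern [OX2H][c] describes a hydroxyl oxygen attached to an aromatic carbon — a phenol.
The closest candidate here is a hydroxyl group (-OH), but the -OH is on an aliphatic carbon, not an aromatic c. No other fragment satisfies the full query, so there is no match.

No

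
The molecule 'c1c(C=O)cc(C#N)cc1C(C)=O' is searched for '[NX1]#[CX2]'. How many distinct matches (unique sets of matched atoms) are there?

1

[NX1]#[CX2] is the SMARTS for a nitrile: a nitrogen triple-bonded to a two-connected carbon.
Exactly one fragment in the molecule meets all constraints, giving 1 match.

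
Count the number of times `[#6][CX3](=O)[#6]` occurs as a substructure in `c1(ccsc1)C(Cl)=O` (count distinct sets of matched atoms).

[#6][CX3](=O)[#6] is the SMARTS for a ketone: a carbonyl carbon (no H) flanked by two carbons.
No fragment in the molecule satisfies every constraint, giving 0 matches.

0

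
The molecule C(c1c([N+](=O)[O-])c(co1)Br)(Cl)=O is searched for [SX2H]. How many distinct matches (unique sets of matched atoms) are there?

[SX2H] is the SMARTS for a thiol: an aliphatic sulfur with two connections, one being H.
No fragment in the molecule satisfies every constraint, giving 0 matches.

0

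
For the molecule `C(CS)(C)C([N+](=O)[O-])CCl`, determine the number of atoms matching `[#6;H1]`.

2

The query [#6;H1] means: any carbon bearing exactly one hydrogen.
Check the 10 heavy atoms by environment: 2× C (H2) → no; 2× C (H1) → match; 1× C (H3) → no; 1× N (charge +1, H0) → no; 1× O (charge -1, H0) → no; 1× O (H0) → no; 1× S (H1) → no; 1× Cl (H0) → no.
That gives 2 matching atoms.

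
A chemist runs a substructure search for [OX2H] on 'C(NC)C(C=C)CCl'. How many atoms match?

The query [OX2H] means: aliphatic oxygen with two connections, one of which is H — an -OH oxygen.
Check the 8 heavy atoms by environment: 2× C (H2, X4) → no; 1× C (H1, X4) → no; 1× N (H1, X3) → no; 1× C (H3, X4) → no; 1× Cl (H0, X1) → no; 1× C (H1, X3) → no; 1× C (H2, X3) → no.
No environment satisfies the query, so 0 matching atoms.

0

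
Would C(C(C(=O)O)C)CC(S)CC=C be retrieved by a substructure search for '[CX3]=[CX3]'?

Yes

The pattern [CX3]=[CX3] describes a non-aromatic C=C double bond between two sp2 carbons — an alkene.
The molecule carries a vinyl group (-CH=CH2), whose atoms satisfy every constraint of the query, so the pattern matches.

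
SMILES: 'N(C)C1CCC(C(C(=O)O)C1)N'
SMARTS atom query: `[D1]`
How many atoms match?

4

The query [D1] means: atom with exactly one heavy-atom neighbour (degree 1).
Check the 12 heavy atoms by environment: 3× C (D2) → no; 4× C (D3) → no; 1× N (D2) → no; 1× C (D1) → match; 2× O (D1) → match; 1× N (D1) → match.
Summing the matching environments: 1 + 2 + 1 = 4 matching atoms.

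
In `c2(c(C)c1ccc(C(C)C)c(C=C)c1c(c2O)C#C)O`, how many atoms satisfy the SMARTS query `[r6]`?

10

The query [r6] means: r6 matches atoms in a six-membered ring.
Check the 20 heavy atoms by environment: 10× c (aromatic, in 6-ring) → match; 8× C (acyclic) → no; 2× O (acyclic) → no.
That gives 10 matching atoms.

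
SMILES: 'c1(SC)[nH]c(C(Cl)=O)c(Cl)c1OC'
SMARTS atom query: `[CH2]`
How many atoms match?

The query [CH2] means: aliphatic carbon with exactly two hydrogens.
Check the 13 heavy atoms by environment: 1× n (aromatic, H1) → no; 4× c (aromatic, H0) → no; 2× O (H0) → no; 2× C (H3) → no; 1× C (H0) → no; 2× Cl (H0) → no; 1× S (H0) → no.
No environment satisfies the query, so 0 matching atoms.

0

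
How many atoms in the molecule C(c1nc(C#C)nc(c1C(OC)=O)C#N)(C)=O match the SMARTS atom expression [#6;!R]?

The query [#6;!R] means: carbon not in any ring.
Check the 17 heavy atoms by environment: 2× n (aromatic, in 6-ring) → no; 4× c (aromatic, in 6-ring) → no; 7× C (acyclic) → match; 3× O (acyclic) → no; 1× N (acyclic) → no.
That gives 7 matching atoms.

7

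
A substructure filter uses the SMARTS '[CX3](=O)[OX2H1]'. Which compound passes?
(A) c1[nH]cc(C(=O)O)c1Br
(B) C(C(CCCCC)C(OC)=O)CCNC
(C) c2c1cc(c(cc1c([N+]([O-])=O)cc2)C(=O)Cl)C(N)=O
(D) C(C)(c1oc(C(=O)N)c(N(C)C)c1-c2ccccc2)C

A

[CX3](=O)[OX2H1] describes an sp2 carbon double-bonded to O and single-bonded to an -OH oxygen (a carboxylic acid).
(A) contains a carboxylic acid group (-C(=O)OH), which satisfies every atom and bond constraint.
(B) has a methyl-ester group (-C(=O)OCH3) but the singly-bonded O has no H (OX2H0, not OX2H1).
(C) has a primary amide (-C(=O)NH2) but the carbonyl is bonded to N, not to an -OH oxygen.
(D) has a primary amide (-C(=O)NH2) but the carbonyl is bonded to N, not to an -OH oxygen.
So the answer is (A).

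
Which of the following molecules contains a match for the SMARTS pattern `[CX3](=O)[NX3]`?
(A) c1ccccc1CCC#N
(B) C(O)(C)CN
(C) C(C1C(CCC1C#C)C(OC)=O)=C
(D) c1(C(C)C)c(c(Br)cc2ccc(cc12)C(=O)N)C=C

[CX3](=O)[NX3] describes a carbonyl carbon bonded to a trivalent nitrogen (an amide).
(A) has a nitrile (-C#N) but the nitrile N is NX1 (triple-bonded), not NX3.
(B) has a primary amino group (-NH2) but the -NH2 is not attached to a carbonyl carbon.
(C) has a methyl-ester group (-C(=O)OCH3) but the carbonyl is bonded to O, not to an NX3 nitrogen.
(D) contains a primary amide (-C(=O)NH2), which satisfies every atom and bond constraint.
So the answer is (D).

D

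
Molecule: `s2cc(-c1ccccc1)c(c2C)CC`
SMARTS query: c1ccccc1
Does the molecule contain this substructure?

Yes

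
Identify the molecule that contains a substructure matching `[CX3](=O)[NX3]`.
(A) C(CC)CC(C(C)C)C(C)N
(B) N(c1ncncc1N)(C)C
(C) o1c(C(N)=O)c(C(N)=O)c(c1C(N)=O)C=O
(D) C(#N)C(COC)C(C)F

C

[CX3](=O)[NX3] describes a carbonyl carbon bonded to a trivalent nitrogen (an amide).
(A) has a primary amino group (-NH2) but the -NH2 is not attached to a carbonyl carbon.
(B) has a primary amino group (-NH2) but the -NH2 is not attached to a carbonyl carbon.
(C) contains a primary amide (-C(=O)NH2), which satisfies every atom and bond constraint.
(D) has a nitrile (-C#N) but the nitrile N is NX1 (triple-bonded), not NX3.
So the answer is (C).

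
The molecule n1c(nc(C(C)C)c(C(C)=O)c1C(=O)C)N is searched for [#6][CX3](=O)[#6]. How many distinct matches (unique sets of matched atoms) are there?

[#6][CX3](=O)[#6] is the SMARTS for a ketone: a carbonyl carbon (no H) flanked by two carbons.
The molecule carries 2 separate instances of an acetyl/ketone group (-C(=O)CH3) meeting every constraint; each maps to a distinct set of atoms, giving 2 matches.

2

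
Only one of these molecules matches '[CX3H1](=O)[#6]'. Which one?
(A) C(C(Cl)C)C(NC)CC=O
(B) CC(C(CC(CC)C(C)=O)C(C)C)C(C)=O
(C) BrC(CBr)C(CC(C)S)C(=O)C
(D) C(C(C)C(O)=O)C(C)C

[CX3H1](=O)[#6] describes an sp2 carbon with one H, double-bonded to O and single-bonded to carbon (an aldehyde).
(A) contains an aldehyde (-CHO), which satisfies every atom and bond constraint.
(B) has an acetyl/ketone group (-C(=O)CH3) but the carbonyl carbon has H0 (two carbon neighbours), not H1.
(C) has an acetyl/ketone group (-C(=O)CH3) but the carbonyl carbon has H0 (two carbon neighbours), not H1.
(D) has a carboxylic acid group (-C(=O)OH) but the carbonyl carbon has H0 and is bonded to O, not H1.
So the answer is (A).

A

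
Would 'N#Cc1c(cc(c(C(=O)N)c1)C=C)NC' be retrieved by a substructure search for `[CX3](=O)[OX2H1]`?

No

The pattern [CX3](=O)[OX2H1] describes an sp2 carbon double-bonded to O and single-bonded to an -OH oxygen — a carboxylic acid.
The closest candidate here is a primary amide (-C(=O)NH2), but the carbonyl is bonded to N, not to an -OH oxygen. No other fragment satisfies the full query, so there is no match.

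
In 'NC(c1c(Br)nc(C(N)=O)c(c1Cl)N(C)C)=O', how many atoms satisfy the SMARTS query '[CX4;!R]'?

2

Check the 17 heavy atoms by environment: 1× n (aromatic, X2, in 6-ring) → no; 5× c (aromatic, X3, in 6-ring) → no; 3× N (X3, acyclic) → no; 2× C (X4, acyclic) → match; 1× Br (X1, acyclic) → no; 1× Cl (X1, acyclic) → no; 2× C (X3, acyclic) → no; 2× O (X1, acyclic) → no.
That gives 2 matching atoms.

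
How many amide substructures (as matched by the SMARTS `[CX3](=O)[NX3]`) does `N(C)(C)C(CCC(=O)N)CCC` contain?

1

[CX3](=O)[NX3] is the SMARTS for an amide: a carbonyl carbon bonded to a trivalent nitrogen.
Exactly one fragment in the molecule meets all constraints, giving 1 match.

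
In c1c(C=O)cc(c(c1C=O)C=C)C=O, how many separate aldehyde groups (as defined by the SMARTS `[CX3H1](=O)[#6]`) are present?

[CX3H1](=O)[#6] is the SMARTS for an aldehyde: an sp2 carbon with one H, double-bonded to O and single-bonded to carbon.
The molecule carries 3 separate instances of an aldehyde (-CHO) meeting every constraint; each maps to a distinct set of atoms, giving 3 matches.

3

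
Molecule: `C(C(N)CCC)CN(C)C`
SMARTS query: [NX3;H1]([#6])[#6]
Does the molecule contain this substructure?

No

The pattern [NX3;H1]([#6])[#6] describes a trivalent nitrogen with one H, bonded to two carbons — a secondary amine.
The closest candidate here is a primary amino group (-NH2), but the nitrogen has H2 and only one carbon neighbour. No other fragment satisfies the full query, so there is no match.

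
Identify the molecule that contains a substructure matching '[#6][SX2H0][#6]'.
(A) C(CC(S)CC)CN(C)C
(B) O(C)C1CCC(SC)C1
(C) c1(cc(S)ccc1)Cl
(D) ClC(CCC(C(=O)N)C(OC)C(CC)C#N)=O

B

[#6][SX2H0][#6] describes an aliphatic sulfur bridging two carbons with no H on the sulfur (a thioether).
(A) has a thiol (-SH) but the sulfur has H1, not H0 bridging two carbons.
(B) contains a methylthio ether (-SCH3), which satisfies every atom and bond constraint.
(C) has a thiol (-SH) but the sulfur has H1, not H0 bridging two carbons.
(D) has a methoxy ether (-OCH3) but the bridging atom is O, not S.
So the answer is (B).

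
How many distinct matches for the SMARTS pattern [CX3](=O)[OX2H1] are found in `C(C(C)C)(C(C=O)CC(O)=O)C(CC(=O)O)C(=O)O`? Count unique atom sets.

3

[CX3](=O)[OX2H1] is the SMARTS for a carboxylic acid: an sp2 carbon double-bonded to O and single-bonded to an -OH oxygen.
The molecule carries 3 separate instances of a carboxylic acid group (-C(=O)OH) meeting every constraint; each maps to a distinct set of atoms, giving 3 matches.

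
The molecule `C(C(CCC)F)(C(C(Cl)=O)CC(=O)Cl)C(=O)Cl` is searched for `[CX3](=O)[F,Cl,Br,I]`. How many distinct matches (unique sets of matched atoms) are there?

[CX3](=O)[F,Cl,Br,I] is the SMARTS for an acyl halide: a carbonyl carbon bonded to a halogen.
The molecule carries 3 separate instances of an acyl chloride (-C(=O)Cl) meeting every constraint; each maps to a distinct set of atoms, giving 3 matches.

3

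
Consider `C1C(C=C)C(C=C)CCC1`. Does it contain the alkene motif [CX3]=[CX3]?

Yes

The pattern [CX3]=[CX3] describes a non-aromatic C=C double bond between two sp2 carbons — an alkene.
The molecule carries a vinyl group (-CH=CH2), whose atoms satisfy every constraint of the query, so the pattern matches.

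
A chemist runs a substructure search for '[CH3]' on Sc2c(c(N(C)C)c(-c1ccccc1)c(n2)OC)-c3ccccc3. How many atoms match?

3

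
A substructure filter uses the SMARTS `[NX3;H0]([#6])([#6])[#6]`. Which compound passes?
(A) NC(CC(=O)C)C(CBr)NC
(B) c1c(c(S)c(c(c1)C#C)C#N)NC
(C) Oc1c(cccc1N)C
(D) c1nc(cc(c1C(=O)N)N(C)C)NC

[NX3;H0]([#6])([#6])[#6] describes a trivalent nitrogen with no H, bonded to three carbons (a tertiary amine).
(A) has an N-methylamino group (-NHCH3) but the nitrogen still has one H (H1), not H0.
(B) has an N-methylamino group (-NHCH3) but the nitrogen still has one H (H1), not H0.
(C) has a primary amino group (-NH2) but the nitrogen has H2, not H0 with three carbons.
(D) contains a dimethylamino group (-N(CH3)2), which satisfies every atom and bond constraint.
So the answer is (D).

D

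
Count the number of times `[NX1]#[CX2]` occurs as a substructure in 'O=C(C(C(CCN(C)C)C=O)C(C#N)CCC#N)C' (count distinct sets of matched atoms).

2

[NX1]#[CX2] is the SMARTS for a nitrile: a nitrogen triple-bonded to a two-connected carbon.
The molecule carries 2 separate instances of a nitrile (-C#N) meeting every constraint; each maps to a distinct set of atoms, giving 2 matches.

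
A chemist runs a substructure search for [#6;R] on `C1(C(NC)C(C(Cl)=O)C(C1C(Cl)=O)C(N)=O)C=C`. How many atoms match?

The query [#6;R] means: carbon that is part of a ring.
Check the 18 heavy atoms by environment: 5× C (in 5-ring) → match; 6× C (acyclic) → no; 2× N (acyclic) → no; 3× O (acyclic) → no; 2× Cl (acyclic) → no.
That gives 5 matching atoms.

5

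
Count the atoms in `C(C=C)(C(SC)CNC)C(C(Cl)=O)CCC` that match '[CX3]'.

3

The query [CX3] means: C with X3: aliphatic carbon with exactly 3 total connections.
Check the 16 heavy atoms by environment: 9× C (X4) → no; 3× C (X3) → match; 1× O (X1) → no; 1× Cl (X1) → no; 1× N (X3) → no; 1× S (X2) → no.
That gives 3 matching atoms.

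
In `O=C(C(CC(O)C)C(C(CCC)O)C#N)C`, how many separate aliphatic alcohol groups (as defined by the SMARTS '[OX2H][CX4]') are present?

[OX2H][CX4] is the SMARTS for an aliphatic alcohol: a hydroxyl oxygen bound to an sp3 (X4) carbon.
The molecule carries 2 separate instances of a hydroxyl group (-OH) meeting every constraint; each maps to a distinct set of atoms, giving 2 matches.

2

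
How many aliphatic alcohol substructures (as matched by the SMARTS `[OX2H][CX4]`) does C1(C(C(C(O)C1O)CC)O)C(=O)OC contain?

3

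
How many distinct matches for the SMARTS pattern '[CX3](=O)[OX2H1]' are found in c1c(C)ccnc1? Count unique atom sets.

0

[CX3](=O)[OX2H1] is the SMARTS for a carboxylic acid: an sp2 carbon double-bonded to O and single-bonded to an -OH oxygen.
No fragment in the molecule satisfies every constraint, giving 0 matches.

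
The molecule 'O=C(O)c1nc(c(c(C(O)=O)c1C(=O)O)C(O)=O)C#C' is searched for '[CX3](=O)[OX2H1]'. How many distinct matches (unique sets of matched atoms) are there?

4

[CX3](=O)[OX2H1] is the SMARTS for a carboxylic acid: an sp2 carbon double-bonded to O and single-bonded to an -OH oxygen.
The molecule carries 4 separate instances of a carboxylic acid group (-C(=O)OH) meeting every constraint; each maps to a distinct set of atoms, giving 4 matches.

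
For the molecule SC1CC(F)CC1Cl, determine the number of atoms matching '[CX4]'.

The query [CX4] means: C with X4: aliphatic carbon with exactly 4 total connections (bonds + H).
Check the 8 heavy atoms by environment: 5× C (X4) → match; 1× Cl (X1) → no; 1× F (X1) → no; 1× S (X2) → no.
That gives 5 matching atoms.

5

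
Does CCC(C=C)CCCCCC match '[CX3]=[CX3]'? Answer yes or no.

The pattern [CX3]=[CX3] describes a non-aromatic C=C double bond between two sp2 carbons — an alkene.
The molecule carries a vinyl group (-CH=CH2), whose atoms satisfy every constraint of the query, so the pattern matches.

Yes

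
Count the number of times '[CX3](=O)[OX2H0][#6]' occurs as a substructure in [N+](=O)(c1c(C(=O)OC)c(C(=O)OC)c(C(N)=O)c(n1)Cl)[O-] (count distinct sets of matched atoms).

2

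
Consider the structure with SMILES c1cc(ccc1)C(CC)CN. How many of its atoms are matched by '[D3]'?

2

Check the 11 heavy atoms by environment: 2× C (D2) → no; 1× C (D3) → match; 1× c (aromatic, D3) → match; 5× c (aromatic, D2) → no; 1× C (D1) → no; 1× N (D1) → no.
Summing the matching environments: 1 + 1 = 2 matching atoms.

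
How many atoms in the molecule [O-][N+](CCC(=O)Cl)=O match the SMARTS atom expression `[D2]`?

2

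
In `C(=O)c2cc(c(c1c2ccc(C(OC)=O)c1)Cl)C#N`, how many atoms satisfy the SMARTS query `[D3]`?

7

The query [D3] means: atom with exactly three heavy-atom neighbours.
Check the 19 heavy atoms by environment: 6× c (aromatic, D3) → match; 4× c (aromatic, D2) → no; 1× C (D3) → match; 2× O (D1) → no; 1× O (D2) → no; 1× C (D1) → no; 2× C (D2) → no; 1× N (D1) → no; 1× Cl (D1) → no.
Summing the matching environments: 6 + 1 = 7 matching atoms.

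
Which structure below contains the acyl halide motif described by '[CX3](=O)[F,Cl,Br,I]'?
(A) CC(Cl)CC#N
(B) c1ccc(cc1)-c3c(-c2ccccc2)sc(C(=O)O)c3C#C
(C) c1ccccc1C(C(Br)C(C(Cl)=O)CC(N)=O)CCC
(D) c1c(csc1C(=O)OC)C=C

[CX3](=O)[F,Cl,Br,I] describes a carbonyl carbon bonded to a halogen (an acyl halide).
(A) has a chloro substituent but the Cl is not on a carbonyl carbon.
(B) has a carboxylic acid group (-C(=O)OH) but the carbonyl is bonded to -OH, not to a halogen.
(C) contains an acyl chloride (-C(=O)Cl), which satisfies every atom and bond constraint.
(D) has a methyl-ester group (-C(=O)OCH3) but the carbonyl is bonded to -O-C, not to a halogen.
So the answer is (C).

C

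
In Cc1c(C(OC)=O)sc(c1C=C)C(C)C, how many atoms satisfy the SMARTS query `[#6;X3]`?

7

Check the 15 heavy atoms by environment: 1× s (aromatic, X2) → no; 4× c (aromatic, X3) → match; 5× C (X4) → no; 3× C (X3) → match; 1× O (X1) → no; 1× O (X2) → no.
Summing the matching environments: 4 + 3 = 7 matching atoms.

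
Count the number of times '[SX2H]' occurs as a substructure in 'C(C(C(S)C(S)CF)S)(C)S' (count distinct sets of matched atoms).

4

[SX2H] is the SMARTS for a thiol: an aliphatic sulfur with two connections, one being H.
The molecule carries 4 separate instances of a thiol (-SH) meeting every constraint; each maps to a distinct set of atoms, giving 4 matches.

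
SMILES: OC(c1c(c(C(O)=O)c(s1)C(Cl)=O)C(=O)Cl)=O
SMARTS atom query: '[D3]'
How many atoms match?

The query [D3] means: atom with exactly three heavy-atom neighbours.
Check the 17 heavy atoms by environment: 1× s (aromatic, D2) → no; 4× c (aromatic, D3) → match; 4× C (D3) → match; 6× O (D1) → no; 2× Cl (D1) → no.
Summing the matching environments: 4 + 4 = 8 matching atoms.

8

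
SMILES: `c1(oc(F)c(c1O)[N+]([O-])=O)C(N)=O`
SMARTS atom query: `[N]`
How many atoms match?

2

The query [N] means: uppercase N matches aliphatic (non-aromatic) nitrogen only.
Check the 13 heavy atoms by environment: 1× o (aromatic) → no; 4× c (aromatic) → no; 3× O → no; 1× C → no; 1× N → match; 1× N (charge +1) → match; 1× O (charge -1) → no; 1× F → no.
Summing the matching environments: 1 + 1 = 2 matching atoms.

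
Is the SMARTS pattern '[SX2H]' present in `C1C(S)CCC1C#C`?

The pattern [SX2H] describes an aliphatic sulfur with two connections, one being H — a thiol.
The molecule carries a thiol (-SH), whose atoms satisfy every constraint of the query, so the pattern matches.

Yes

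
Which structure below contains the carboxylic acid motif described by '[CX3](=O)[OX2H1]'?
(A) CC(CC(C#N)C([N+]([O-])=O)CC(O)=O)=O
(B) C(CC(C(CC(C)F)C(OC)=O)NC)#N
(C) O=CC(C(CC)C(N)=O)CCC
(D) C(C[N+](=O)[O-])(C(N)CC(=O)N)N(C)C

[CX3](=O)[OX2H1] describes an sp2 carbon double-bonded to O and single-bonded to an -OH oxygen (a carboxylic acid).
(A) contains a carboxylic acid group (-C(=O)OH), which satisfies every atom and bond constraint.
(B) has a methyl-ester group (-C(=O)OCH3) but the singly-bonded O has no H (OX2H0, not OX2H1).
(C) has an aldehyde (-CHO) but there is no singly-bonded oxygen on the carbonyl carbon.
(D) has a primary amide (-C(=O)NH2) but the carbonyl is bonded to N, not to an -OH oxygen.
So the answer is (A).

A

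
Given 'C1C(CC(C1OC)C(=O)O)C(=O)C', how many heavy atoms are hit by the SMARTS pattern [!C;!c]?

Check the 13 heavy atoms by environment: 9× C → no; 4× O → match.
That gives 4 matching atoms.

4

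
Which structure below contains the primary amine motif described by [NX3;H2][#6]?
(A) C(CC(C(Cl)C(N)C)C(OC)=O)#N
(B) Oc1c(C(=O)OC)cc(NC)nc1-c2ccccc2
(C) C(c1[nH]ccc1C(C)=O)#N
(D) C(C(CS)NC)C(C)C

[NX3;H2][#6] describes a trivalent nitrogen with two H attached to carbon (a primary amine).
(A) contains a primary amino group (-NH2), which satisfies every atom and bond constraint.
(B) has an N-methylamino group (-NHCH3) but the nitrogen bears two carbons and only one H (H1), not H2.
(C) has a nitrile (-C#N) but the nitrogen is NX1 (triple-bonded), not NX3 with two H.
(D) has an N-methylamino group (-NHCH3) but the nitrogen bears two carbons and only one H (H1), not H2.
So the answer is (A).

A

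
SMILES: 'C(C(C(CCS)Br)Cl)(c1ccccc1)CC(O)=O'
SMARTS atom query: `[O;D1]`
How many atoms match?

2

The query [O;D1] means: aliphatic oxygen bonded to exactly one heavy atom.
Check the 18 heavy atoms by environment: 3× C (D2) → no; 4× C (D3) → no; 2× O (D1) → match; 1× S (D1) → no; 1× Br (D1) → no; 1× Cl (D1) → no; 1× c (aromatic, D3) → no; 5× c (aromatic, D2) → no.
That gives 2 matching atoms.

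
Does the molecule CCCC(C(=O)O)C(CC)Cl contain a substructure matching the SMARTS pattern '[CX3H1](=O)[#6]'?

The pattern [CX3H1](=O)[#6] describes an sp2 carbon with one H, double-bonded to O and single-bonded to carbon — an aldehyde.
The closest candidate here is a carboxylic acid group (-C(=O)OH), but the carbonyl carbon has H0 and is bonded to O, not H1. No other fragment satisfies the full query, so there is no match.

No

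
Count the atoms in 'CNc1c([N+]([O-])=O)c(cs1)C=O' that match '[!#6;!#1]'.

6

Check the 12 heavy atoms by environment: 1× s (aromatic) → match; 4× c (aromatic) → no; 2× C → no; 2× O → match; 1× N (charge +1) → match; 1× O (charge -1) → match; 1× N → match.
Summing the matching environments: 1 + 2 + 1 + 1 + 1 = 6 matching atoms.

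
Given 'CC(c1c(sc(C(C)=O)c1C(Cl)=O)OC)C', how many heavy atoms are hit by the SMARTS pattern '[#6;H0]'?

6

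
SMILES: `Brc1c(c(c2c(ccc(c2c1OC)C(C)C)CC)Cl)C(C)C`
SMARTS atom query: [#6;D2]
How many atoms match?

3

The query [#6;D2] means: any carbon bonded to exactly two heavy atoms.
Check the 22 heavy atoms by environment: 8× c (aromatic, D3) → no; 2× c (aromatic, D2) → match; 1× Cl (D1) → no; 1× C (D2) → match; 6× C (D1) → no; 1× Br (D1) → no; 1× O (D2) → no; 2× C (D3) → no.
Summing the matching environments: 2 + 1 = 3 matching atoms.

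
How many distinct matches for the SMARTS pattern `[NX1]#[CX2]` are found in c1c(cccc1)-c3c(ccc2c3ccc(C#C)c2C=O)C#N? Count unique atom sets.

1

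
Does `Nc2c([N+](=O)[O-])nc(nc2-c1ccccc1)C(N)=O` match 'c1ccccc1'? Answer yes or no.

Yes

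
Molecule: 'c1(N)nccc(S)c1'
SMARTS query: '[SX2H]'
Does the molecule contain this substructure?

The pattern [SX2H] describes an aliphatic sulfur with two connections, one being H — a thiol.
The molecule carries a thiol (-SH), whose atoms satisfy every constraint of the query, so the pattern matches.

Yes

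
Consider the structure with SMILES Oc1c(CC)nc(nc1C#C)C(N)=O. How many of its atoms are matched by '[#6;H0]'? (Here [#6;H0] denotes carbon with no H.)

The query [#6;H0] means: any carbon with no attached hydrogen.
Check the 14 heavy atoms by environment: 2× n (aromatic, H0) → no; 4× c (aromatic, H0) → match; 2× C (H0) → match; 1× C (H1) → no; 1× O (H1) → no; 1× C (H2) → no; 1× C (H3) → no; 1× O (H0) → no; 1× N (H2) → no.
Summing the matching environments: 4 + 2 = 6 matching atoms.

6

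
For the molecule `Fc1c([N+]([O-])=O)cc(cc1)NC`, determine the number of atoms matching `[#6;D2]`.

The query [#6;D2] means: any carbon bonded to exactly two heavy atoms.
Check the 12 heavy atoms by environment: 3× c (aromatic, D2) → match; 3× c (aromatic, D3) → no; 1× F (D1) → no; 1× N (D2) → no; 1× C (D1) → no; 1× N (charge +1, D3) → no; 1× O (charge -1, D1) → no; 1× O (D1) → no.
That gives 3 matching atoms.

3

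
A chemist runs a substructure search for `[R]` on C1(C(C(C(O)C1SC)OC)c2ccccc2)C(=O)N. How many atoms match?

11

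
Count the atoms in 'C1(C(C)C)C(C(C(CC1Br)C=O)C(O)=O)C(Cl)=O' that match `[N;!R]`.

0

Check the 18 heavy atoms by environment: 6× C (in 6-ring) → no; 1× Br (acyclic) → no; 6× C (acyclic) → no; 4× O (acyclic) → no; 1× Cl (acyclic) → no.
No environment satisfies the query, so 0 matching atoms.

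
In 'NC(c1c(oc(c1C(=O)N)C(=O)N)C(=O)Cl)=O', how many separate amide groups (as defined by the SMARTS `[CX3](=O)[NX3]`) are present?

3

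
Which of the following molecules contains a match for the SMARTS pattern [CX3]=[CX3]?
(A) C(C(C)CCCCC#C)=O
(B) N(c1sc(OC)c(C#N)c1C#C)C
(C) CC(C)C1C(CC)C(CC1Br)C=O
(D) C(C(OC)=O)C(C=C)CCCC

D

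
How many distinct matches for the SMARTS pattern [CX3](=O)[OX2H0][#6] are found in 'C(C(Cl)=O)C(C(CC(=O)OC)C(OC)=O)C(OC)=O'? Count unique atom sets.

[CX3](=O)[OX2H0][#6] is the SMARTS for an ester: a carbonyl carbon bonded to an oxygen that is itself bonded to carbon (no H on that O).
The molecule carries 3 separate instances of a methyl-ester group (-C(=O)OCH3) meeting every constraint; each maps to a distinct set of atoms, giving 3 matches.

3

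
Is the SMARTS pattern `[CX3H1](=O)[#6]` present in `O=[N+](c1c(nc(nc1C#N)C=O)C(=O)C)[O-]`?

Yes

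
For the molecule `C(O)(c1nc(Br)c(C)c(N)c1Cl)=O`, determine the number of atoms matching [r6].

6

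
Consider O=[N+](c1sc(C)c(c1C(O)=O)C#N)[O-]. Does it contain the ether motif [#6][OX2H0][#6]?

The pattern [#6][OX2H0][#6] describes an aliphatic oxygen bridging two carbons with no H on the oxygen — an ether.
The closest candidate here is a carboxylic acid group (-C(=O)OH), but the -OH oxygen has H1; the =O is OX1, not OX2. No other fragment satisfies the full query, so there is no match.

No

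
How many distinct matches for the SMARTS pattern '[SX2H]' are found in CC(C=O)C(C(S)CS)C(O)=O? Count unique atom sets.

2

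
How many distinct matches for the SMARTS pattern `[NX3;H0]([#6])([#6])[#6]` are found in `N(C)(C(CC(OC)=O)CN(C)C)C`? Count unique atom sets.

[NX3;H0]([#6])([#6])[#6] is the SMARTS for a tertiary amine: a trivalent nitrogen with no H, bonded to three carbons.
The molecule carries 2 separate instances of a dimethylamino group (-N(CH3)2) meeting every constraint; each maps to a distinct set of atoms, giving 2 matches.

2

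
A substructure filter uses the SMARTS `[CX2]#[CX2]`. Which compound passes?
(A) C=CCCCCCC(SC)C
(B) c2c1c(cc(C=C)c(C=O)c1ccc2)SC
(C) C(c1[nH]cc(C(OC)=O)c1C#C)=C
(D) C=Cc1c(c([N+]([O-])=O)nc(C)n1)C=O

C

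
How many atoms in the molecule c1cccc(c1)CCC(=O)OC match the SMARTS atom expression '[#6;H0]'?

2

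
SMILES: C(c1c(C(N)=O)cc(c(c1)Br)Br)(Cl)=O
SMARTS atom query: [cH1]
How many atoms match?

2

Check the 14 heavy atoms by environment: 4× c (aromatic, H0) → no; 2× c (aromatic, H1) → match; 2× Br (H0) → no; 2× C (H0) → no; 2× O (H0) → no; 1× Cl (H0) → no; 1× N (H2) → no.
That gives 2 matching atoms.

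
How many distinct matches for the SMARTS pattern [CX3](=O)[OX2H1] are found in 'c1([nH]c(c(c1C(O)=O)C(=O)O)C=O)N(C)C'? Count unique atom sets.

2

[CX3](=O)[OX2H1] is the SMARTS for a carboxylic acid: an sp2 carbon double-bonded to O and single-bonded to an -OH oxygen.
The molecule carries 2 separate instances of a carboxylic acid group (-C(=O)OH) meeting every constraint; each maps to a distinct set of atoms, giving 2 matches.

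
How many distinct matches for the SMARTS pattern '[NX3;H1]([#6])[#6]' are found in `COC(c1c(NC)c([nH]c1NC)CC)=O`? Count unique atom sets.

2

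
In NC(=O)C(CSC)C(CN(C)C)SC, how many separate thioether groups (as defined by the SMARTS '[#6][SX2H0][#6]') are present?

2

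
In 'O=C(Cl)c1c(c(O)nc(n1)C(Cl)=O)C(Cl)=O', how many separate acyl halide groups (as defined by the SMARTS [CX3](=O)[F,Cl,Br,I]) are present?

3

[CX3](=O)[F,Cl,Br,I] is the SMARTS for an acyl halide: a carbonyl carbon bonded to a halogen.
The molecule carries 3 separate instances of an acyl chloride (-C(=O)Cl) meeting every constraint; each maps to a distinct set of atoms, giving 3 matches.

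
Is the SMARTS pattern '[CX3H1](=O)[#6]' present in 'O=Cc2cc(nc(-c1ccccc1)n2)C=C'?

Yes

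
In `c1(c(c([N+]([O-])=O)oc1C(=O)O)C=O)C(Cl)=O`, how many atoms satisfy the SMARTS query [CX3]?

3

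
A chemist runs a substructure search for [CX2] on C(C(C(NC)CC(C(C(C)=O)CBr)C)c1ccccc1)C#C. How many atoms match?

The query [CX2] means: C with X2: aliphatic carbon with exactly 2 total connections.
Check the 22 heavy atoms by environment: 10× C (X4) → no; 1× Br (X1) → no; 2× C (X2) → match; 1× C (X3) → no; 1× O (X1) → no; 6× c (aromatic, X3) → no; 1× N (X3) → no.
That gives 2 matching atoms.

2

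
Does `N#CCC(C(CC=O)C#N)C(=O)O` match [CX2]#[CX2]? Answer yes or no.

The pattern [CX2]#[CX2] describes a carbon-carbon triple bond — an alkyne.
The closest candidate here is a nitrile (-C#N), but the triple bond is C#N, not C#C. No other fragment satisfies the full query, so there is no match.

No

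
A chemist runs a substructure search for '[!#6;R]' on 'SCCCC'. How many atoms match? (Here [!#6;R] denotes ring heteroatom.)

0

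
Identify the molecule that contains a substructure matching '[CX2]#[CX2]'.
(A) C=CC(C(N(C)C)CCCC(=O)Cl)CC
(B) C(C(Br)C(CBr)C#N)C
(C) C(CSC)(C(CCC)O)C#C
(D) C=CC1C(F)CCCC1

C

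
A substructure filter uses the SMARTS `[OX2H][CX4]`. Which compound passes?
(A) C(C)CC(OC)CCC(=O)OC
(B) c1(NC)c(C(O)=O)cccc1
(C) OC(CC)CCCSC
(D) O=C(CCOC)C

[OX2H][CX4] describes a hydroxyl oxygen bound to an sp3 (X4) carbon (an aliphatic alcohol).
(A) has a methoxy ether (-OCH3) but the oxygen has H0 (ether), not H1.
(B) has a carboxylic acid group (-C(=O)OH) but the -OH is on a CX3 carbonyl carbon, not a CX4 carbon.
(C) contains a hydroxyl group (-OH), which satisfies every atom and bond constraint.
(D) has a methoxy ether (-OCH3) but the oxygen has H0 (ether), not H1.
So the answer is (C).

C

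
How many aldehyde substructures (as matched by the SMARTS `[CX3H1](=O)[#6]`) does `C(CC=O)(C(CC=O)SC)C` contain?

[CX3H1](=O)[#6] is the SMARTS for an aldehyde: an sp2 carbon with one H, double-bonded to O and single-bonded to carbon.
The molecule carries 2 separate instances of an aldehyde (-CHO) meeting every constraint; each maps to a distinct set of atoms, giving 2 matches.

2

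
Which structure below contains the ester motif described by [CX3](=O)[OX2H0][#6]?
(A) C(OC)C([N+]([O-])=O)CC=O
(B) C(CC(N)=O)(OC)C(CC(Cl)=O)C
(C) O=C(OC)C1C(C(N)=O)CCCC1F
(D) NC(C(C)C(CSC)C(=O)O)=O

[CX3](=O)[OX2H0][#6] describes a carbonyl carbon bonded to an oxygen that is itself bonded to carbon (no H on that O) (an ester).
(A) has a methoxy ether (-OCH3) but the ether oxygen is not adjacent to a C=O carbon.
(B) has a methoxy ether (-OCH3) but the ether oxygen is not adjacent to a C=O carbon.
(C) contains a methyl-ester group (-C(=O)OCH3), which satisfies every atom and bond constraint.
(D) has a primary amide (-C(=O)NH2) but the carbonyl is bonded to N, not to an O-C linkage.
So the answer is (C).

C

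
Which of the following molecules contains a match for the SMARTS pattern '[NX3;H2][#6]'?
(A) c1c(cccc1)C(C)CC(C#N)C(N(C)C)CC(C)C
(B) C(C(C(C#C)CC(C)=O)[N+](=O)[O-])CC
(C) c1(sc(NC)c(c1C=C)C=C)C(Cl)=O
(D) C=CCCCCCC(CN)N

D

[NX3;H2][#6] describes a trivalent nitrogen with two H attached to carbon (a primary amine).
(A) has a dimethylamino group (-N(CH3)2) but the nitrogen has H0, not H2.
(B) has a nitro group (-[N+](=O)[O-]) but the nitrogen is [N+] with no H, not NX3H2.
(C) has an N-methylamino group (-NHCH3) but the nitrogen bears two carbons and only one H (H1), not H2.
(D) contains a primary amino group (-NH2), which satisfies every atom and bond constraint.
So the answer is (D).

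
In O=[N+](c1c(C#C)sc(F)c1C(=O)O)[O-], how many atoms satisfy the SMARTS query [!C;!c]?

The query [!C;!c] means: neither aliphatic nor aromatic carbon — same as [!#6].
Check the 14 heavy atoms by environment: 1× s (aromatic) → match; 4× c (aromatic) → no; 1× N (charge +1) → match; 1× O (charge -1) → match; 3× O → match; 3× C → no; 1× F → match.
Summing the matching environments: 1 + 1 + 1 + 3 + 1 = 7 matching atoms.

7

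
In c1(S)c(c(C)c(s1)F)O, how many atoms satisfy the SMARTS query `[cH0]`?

4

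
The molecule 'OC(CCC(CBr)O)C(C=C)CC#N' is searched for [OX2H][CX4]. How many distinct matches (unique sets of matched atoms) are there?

[OX2H][CX4] is the SMARTS for an aliphatic alcohol: a hydroxyl oxygen bound to an sp3 (X4) carbon.
The molecule carries 2 separate instances of a hydroxyl group (-OH) meeting every constraint; each maps to a distinct set of atoms, giving 2 matches.

2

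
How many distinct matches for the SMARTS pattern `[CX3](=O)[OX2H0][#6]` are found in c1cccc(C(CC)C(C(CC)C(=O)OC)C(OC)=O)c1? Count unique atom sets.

2

[CX3](=O)[OX2H0][#6] is the SMARTS for an ester: a carbonyl carbon bonded to an oxygen that is itself bonded to carbon (no H on that O).
The molecule carries 2 separate instances of a methyl-ester group (-C(=O)OCH3) meeting every constraint; each maps to a distinct set of atoms, giving 2 matches.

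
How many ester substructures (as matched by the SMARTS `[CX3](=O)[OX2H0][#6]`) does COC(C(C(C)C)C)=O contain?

[CX3](=O)[OX2H0][#6] is the SMARTS for an ester: a carbonyl carbon bonded to an oxygen that is itself bonded to carbon (no H on that O).
Exactly one fragment in the molecule meets all constraints, giving 1 match.

1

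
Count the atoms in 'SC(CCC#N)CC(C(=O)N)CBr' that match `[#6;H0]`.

2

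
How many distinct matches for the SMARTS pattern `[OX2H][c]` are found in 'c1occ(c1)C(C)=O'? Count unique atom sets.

0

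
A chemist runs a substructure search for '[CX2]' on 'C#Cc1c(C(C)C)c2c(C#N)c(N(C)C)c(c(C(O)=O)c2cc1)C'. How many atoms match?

3

The query [CX2] means: C with X2: aliphatic carbon with exactly 2 total connections.
Check the 24 heavy atoms by environment: 10× c (aromatic, X3) → no; 6× C (X4) → no; 1× N (X3) → no; 3× C (X2) → match; 1× N (X1) → no; 1× C (X3) → no; 1× O (X1) → no; 1× O (X2) → no.
That gives 3 matching atoms.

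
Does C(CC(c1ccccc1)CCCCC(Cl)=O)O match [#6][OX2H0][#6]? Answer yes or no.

No

The pattern [#6][OX2H0][#6] describes an aliphatic oxygen bridging two carbons with no H on the oxygen — an ether.
The closest candidate here is a hydroxyl group (-OH), but the oxygen has H1, not H0 bridging two carbons. No other fragment satisfies the full query, so there is no match.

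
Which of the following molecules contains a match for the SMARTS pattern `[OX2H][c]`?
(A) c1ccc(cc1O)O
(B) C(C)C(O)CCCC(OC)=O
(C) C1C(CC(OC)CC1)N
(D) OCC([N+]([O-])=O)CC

A

[OX2H][c] describes a hydroxyl oxygen attached to an aromatic carbon (a phenol).
(A) contains a hydroxyl group (-OH), which satisfies every atom and bond constraint.
(B) has a hydroxyl group (-OH) but the -OH is on an aliphatic carbon, not an aromatic c.
(C) has a methoxy ether (-OCH3) but the oxygen has H0, not H1.
(D) has a hydroxyl group (-OH) but the -OH is on an aliphatic carbon, not an aromatic c.
So the answer is (A).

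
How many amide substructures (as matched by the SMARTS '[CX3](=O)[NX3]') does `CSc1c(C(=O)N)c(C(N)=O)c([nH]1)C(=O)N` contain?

3

[CX3](=O)[NX3] is the SMARTS for an amide: a carbonyl carbon bonded to a trivalent nitrogen.
The molecule carries 3 separate instances of a primary amide (-C(=O)NH2) meeting every constraint; each maps to a distinct set of atoms, giving 3 matches.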